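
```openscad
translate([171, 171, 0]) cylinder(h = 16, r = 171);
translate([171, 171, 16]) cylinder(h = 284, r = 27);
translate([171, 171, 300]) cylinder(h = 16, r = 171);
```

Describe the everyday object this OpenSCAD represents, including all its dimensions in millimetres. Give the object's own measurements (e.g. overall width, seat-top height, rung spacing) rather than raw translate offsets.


A spool: two coaxial disc flanges of radius 171 mm and thickness 16 mm, joined by a core cylinder of radius 27 mm and height 284 mm. The lower flange rests on z = 0 and the three cylinders share a vertical axis.


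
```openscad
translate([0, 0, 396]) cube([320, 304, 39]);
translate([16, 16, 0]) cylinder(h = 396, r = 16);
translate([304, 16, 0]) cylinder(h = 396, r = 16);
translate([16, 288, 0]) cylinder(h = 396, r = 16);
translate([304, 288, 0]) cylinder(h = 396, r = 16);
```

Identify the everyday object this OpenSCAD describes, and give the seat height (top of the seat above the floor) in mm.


A stool. The seat height is 435 mm.

A 320×304×39 slab at z = 396 on four corner cylinders — a stool. The seat top is 396 + 39 = 435 mm.


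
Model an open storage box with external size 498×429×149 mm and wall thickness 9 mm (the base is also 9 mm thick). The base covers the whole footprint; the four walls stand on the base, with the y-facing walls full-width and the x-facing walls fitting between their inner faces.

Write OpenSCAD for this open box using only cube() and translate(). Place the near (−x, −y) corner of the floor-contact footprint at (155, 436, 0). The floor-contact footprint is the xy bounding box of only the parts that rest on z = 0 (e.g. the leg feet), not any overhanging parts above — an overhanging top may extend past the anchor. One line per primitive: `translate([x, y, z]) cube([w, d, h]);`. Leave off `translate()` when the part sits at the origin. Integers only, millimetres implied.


translate([155, 436, 0]) cube([498, 429, 9]);
translate([155, 436, 9]) cube([498, 9, 140]);
translate([155, 856, 9]) cube([498, 9, 140]);
translate([155, 445, 9]) cube([9, 411, 140]);
translate([644, 445, 9]) cube([9, 411, 140]);


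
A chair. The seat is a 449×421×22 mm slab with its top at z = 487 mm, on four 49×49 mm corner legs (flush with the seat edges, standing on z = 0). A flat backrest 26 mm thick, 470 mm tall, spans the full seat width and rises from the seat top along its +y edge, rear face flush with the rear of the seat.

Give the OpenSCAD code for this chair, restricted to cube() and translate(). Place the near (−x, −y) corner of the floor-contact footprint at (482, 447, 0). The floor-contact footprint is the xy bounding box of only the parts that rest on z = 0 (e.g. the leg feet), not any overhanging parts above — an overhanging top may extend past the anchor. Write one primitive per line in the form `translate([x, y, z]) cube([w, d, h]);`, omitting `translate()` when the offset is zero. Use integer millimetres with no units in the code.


// leg_h = 487 - 22 = 465
translate([482, 447, 465]) cube([449, 421, 22]);
translate([482, 447, 0]) cube([49, 49, 465]);
translate([882, 447, 0]) cube([49, 49, 465]);
translate([482, 819, 0]) cube([49, 49, 465]);
translate([882, 819, 0]) cube([49, 49, 465]);
translate([482, 842, 487]) cube([449, 26, 470]);


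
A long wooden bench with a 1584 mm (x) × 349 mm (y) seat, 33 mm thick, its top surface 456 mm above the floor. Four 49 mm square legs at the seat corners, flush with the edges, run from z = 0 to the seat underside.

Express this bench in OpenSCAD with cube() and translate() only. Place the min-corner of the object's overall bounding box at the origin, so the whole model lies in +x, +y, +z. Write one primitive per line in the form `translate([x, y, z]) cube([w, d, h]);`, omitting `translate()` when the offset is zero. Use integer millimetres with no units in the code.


translate([0, 0, 423]) cube([1584, 349, 33]);
cube([49, 49, 423]);
translate([0, 300, 0]) cube([49, 49, 423]);
translate([1535, 0, 0]) cube([49, 49, 423]);
translate([1535, 300, 0]) cube([49, 49, 423]);


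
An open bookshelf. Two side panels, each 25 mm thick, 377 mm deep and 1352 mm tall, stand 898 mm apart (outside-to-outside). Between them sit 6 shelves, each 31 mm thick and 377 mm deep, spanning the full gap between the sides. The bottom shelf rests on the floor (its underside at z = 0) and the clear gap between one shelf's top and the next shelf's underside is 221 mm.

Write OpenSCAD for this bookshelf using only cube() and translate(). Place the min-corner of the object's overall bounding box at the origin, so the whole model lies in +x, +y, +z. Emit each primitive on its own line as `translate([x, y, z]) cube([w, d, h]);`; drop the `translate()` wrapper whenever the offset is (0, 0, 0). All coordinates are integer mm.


cube([25, 377, 1352]);
translate([873, 0, 0]) cube([25, 377, 1352]);
translate([25, 0, 0]) cube([848, 377, 31]);
translate([25, 0, 252]) cube([848, 377, 31]);
translate([25, 0, 504]) cube([848, 377, 31]);
translate([25, 0, 756]) cube([848, 377, 31]);
translate([25, 0, 1008]) cube([848, 377, 31]);
translate([25, 0, 1260]) cube([848, 377, 31]);


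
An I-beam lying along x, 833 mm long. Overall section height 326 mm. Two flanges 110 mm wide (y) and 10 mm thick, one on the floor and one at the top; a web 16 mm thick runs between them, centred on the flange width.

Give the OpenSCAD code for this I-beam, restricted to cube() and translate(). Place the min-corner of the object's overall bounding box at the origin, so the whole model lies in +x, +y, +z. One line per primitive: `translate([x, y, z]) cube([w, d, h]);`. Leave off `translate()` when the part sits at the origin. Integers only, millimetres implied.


cube([833, 110, 10]);
translate([0, 47, 10]) cube([833, 16, 306]);
translate([0, 0, 316]) cube([833, 110, 10]);


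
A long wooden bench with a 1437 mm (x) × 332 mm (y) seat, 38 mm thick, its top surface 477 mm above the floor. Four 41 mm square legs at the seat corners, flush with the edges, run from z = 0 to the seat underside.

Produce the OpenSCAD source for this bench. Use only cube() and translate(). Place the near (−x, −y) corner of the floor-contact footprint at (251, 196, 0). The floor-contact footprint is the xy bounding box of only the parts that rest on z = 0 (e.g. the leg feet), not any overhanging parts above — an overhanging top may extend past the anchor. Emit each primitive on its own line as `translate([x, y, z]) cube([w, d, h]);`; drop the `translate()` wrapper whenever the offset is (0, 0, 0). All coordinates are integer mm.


translate([251, 196, 439]) cube([1437, 332, 38]);
translate([251, 196, 0]) cube([41, 41, 439]);
translate([251, 487, 0]) cube([41, 41, 439]);
translate([1647, 196, 0]) cube([41, 41, 439]);
translate([1647, 487, 0]) cube([41, 41, 439]);


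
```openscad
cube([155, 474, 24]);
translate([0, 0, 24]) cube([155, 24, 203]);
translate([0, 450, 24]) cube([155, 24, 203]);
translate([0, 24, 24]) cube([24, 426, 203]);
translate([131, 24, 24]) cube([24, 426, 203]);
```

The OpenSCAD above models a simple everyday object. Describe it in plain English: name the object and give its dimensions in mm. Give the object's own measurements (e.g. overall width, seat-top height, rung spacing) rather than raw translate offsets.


An open-topped rectangular box: outside dimensions 155×474×227 mm, with a uniform wall and base thickness of 24 mm. The base is a full 155×474 slab on the floor; four walls sit on top of the base. The front and back walls (the −y and +y sides) span the full width; the two side walls fit between them.


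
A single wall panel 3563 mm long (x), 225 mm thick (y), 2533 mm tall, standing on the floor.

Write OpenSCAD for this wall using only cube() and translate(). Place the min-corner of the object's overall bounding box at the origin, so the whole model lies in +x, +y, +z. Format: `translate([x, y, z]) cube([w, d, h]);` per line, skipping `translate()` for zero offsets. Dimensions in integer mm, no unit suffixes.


cube([3563, 225, 2533]);


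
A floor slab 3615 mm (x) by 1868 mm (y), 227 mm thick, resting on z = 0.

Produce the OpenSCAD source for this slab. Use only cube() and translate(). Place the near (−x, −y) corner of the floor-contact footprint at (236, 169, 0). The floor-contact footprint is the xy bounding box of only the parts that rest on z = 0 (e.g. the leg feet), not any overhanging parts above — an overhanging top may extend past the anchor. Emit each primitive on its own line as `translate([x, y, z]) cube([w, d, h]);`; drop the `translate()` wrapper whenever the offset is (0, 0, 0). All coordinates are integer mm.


translate([236, 169, 0]) cube([3615, 1868, 227]);


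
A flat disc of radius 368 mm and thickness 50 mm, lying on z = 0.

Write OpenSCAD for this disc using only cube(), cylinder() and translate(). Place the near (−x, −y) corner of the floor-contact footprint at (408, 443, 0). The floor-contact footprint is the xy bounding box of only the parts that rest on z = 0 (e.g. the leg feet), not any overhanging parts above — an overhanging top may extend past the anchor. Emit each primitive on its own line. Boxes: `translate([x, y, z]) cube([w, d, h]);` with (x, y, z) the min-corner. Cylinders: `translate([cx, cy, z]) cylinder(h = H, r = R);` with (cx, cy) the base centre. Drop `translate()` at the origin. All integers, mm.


translate([776, 811, 0]) cylinder(h = 50, r = 368);


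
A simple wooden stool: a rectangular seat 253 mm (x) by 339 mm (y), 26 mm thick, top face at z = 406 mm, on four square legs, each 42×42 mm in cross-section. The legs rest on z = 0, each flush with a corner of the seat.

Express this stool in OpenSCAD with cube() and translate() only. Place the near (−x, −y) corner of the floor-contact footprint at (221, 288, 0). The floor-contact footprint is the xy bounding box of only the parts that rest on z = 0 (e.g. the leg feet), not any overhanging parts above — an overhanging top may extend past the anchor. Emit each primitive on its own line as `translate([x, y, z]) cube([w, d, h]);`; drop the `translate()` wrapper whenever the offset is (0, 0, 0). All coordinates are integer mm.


translate([221, 288, 380]) cube([253, 339, 26]);
translate([221, 288, 0]) cube([42, 42, 380]);
translate([432, 288, 0]) cube([42, 42, 380]);
translate([221, 585, 0]) cube([42, 42, 380]);
translate([432, 585, 0]) cube([42, 42, 380]);


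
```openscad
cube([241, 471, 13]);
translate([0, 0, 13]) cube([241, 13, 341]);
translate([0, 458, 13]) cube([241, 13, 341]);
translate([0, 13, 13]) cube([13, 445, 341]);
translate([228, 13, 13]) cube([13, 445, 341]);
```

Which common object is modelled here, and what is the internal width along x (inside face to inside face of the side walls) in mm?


An open box. The internal width is 215 mm.

A 241×471 base slab with four walls standing on it — an open box. The base is 241 mm wide and the walls are 13 mm thick, so the internal width is 241 − 2 × 13 = 215 mm.


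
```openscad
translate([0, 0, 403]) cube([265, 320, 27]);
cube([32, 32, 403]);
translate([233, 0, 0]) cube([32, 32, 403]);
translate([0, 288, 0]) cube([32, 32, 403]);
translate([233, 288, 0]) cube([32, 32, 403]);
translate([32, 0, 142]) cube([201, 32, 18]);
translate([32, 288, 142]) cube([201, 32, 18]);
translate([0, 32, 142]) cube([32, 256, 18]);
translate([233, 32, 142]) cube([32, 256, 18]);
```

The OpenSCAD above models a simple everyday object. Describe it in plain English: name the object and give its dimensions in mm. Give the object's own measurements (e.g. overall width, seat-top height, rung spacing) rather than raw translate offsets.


A four-legged stool. The seat is a 265×320×27 mm slab whose top surface is at z = 430 mm; four square legs, each 32×32 mm in cross-section, run from the floor (z = 0) to the underside of the seat, each flush with a corner of the seat. Four stretchers, 32 mm wide and 18 mm tall, connect adjacent legs with their undersides at z = 142 mm, each running between the inner faces of the legs it joins and aligned with the legs' outer faces on the other axis.


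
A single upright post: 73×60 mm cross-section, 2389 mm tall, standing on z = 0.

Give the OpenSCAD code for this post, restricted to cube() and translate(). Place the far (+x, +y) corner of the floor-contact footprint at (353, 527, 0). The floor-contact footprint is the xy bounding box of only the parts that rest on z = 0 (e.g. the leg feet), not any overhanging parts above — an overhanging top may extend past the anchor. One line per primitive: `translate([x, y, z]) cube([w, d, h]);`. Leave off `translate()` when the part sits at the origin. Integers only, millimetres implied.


translate([280, 467, 0]) cube([73, 60, 2389]);


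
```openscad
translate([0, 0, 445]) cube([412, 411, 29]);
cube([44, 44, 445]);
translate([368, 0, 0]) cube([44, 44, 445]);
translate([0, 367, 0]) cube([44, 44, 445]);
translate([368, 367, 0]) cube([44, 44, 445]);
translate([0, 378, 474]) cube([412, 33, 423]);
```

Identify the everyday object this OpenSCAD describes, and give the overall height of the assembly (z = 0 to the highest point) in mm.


A chair. The overall height is 897 mm.

A slab on four corner posts with a tall panel at the back — a chair. The seat slab sits at z = 445 with thickness 29, and the 423 mm backrest starts at the seat top, so the overall height is 445 + 29 + 423 = 897 mm.


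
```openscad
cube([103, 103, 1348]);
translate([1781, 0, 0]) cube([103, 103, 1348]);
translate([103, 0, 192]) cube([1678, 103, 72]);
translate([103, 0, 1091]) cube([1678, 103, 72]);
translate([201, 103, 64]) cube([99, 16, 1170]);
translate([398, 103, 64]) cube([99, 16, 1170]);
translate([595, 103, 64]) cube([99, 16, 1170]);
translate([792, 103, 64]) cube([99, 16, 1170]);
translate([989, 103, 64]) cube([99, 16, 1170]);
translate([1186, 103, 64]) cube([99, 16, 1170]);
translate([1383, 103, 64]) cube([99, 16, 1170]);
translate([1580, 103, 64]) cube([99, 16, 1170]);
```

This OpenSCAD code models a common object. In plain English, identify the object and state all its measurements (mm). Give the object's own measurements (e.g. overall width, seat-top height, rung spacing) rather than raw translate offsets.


A fence section. Two 103×103 mm posts, 1348 mm tall, stand on the floor with a clear span of 1678 mm between their inner faces. Two horizontal rails of 103×72 mm section span the gap between the posts with their undersides at z = 192 mm and z = 1091 mm, flush with the posts' −y face. 8 pickets, each 99 mm wide, 16 mm thick and 1170 mm tall, are fixed to the +y face of the rails with their bottoms at z = 64 mm, spaced across the span with a 98 mm gap after the −x post and between neighbouring pickets, with 102 mm left before the +x post.


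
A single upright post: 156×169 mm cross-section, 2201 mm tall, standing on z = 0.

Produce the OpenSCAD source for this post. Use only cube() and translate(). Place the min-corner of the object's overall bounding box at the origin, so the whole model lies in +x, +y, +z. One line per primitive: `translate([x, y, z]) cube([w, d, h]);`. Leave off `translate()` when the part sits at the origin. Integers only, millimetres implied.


cube([156, 169, 2201]);


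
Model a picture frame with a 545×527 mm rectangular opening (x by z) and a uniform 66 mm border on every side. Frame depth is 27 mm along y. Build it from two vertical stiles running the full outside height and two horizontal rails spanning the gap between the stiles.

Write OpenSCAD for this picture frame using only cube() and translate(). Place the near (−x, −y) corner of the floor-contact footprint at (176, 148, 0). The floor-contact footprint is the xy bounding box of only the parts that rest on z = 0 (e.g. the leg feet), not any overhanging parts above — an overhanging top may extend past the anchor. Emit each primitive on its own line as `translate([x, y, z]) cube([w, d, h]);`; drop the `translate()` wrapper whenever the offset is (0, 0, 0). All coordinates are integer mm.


translate([176, 148, 0]) cube([66, 27, 659]);
translate([787, 148, 0]) cube([66, 27, 659]);
translate([242, 148, 0]) cube([545, 27, 66]);
translate([242, 148, 593]) cube([545, 27, 66]);


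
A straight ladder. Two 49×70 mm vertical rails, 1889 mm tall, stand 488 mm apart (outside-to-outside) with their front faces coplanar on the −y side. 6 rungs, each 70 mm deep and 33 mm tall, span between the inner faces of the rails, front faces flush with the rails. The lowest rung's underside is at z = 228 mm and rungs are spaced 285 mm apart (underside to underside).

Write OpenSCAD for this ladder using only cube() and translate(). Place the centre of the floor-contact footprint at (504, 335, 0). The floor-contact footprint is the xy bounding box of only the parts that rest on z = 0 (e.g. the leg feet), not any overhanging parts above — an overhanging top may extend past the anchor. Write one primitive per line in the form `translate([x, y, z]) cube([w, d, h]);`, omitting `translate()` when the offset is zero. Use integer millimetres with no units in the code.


// rung span = 488 - 2*49 = 390
// rung[k] z = 228 + k*285
translate([260, 300, 0]) cube([49, 70, 1889]);
translate([699, 300, 0]) cube([49, 70, 1889]);
translate([309, 300, 228]) cube([390, 70, 33]);
translate([309, 300, 513]) cube([390, 70, 33]);
translate([309, 300, 798]) cube([390, 70, 33]);
translate([309, 300, 1083]) cube([390, 70, 33]);
translate([309, 300, 1368]) cube([390, 70, 33]);
translate([309, 300, 1653]) cube([390, 70, 33]);


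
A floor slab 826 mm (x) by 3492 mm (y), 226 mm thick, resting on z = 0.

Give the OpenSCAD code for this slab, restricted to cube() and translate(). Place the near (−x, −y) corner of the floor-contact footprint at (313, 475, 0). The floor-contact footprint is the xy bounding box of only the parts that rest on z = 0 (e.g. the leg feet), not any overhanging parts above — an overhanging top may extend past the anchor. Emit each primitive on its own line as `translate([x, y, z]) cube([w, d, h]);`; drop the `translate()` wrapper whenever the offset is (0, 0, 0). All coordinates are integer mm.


translate([313, 475, 0]) cube([826, 3492, 226]);


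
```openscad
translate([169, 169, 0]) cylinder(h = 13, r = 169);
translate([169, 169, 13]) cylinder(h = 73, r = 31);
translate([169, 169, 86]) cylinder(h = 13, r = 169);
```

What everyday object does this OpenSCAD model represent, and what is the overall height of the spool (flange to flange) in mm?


A spool. The overall height is 99 mm.

Three coaxial cylinders, large–small–large — a spool. Two 13 mm flanges and a 73 mm core give 13 + 73 + 13 = 99 mm.


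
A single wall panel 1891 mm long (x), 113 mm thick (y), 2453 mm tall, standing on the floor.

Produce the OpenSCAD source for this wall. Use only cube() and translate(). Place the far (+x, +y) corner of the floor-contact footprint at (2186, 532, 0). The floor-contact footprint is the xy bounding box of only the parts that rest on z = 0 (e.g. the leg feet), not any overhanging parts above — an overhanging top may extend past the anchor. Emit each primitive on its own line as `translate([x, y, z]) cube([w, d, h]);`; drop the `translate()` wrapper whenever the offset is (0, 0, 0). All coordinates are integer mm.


translate([295, 419, 0]) cube([1891, 113, 2453]);


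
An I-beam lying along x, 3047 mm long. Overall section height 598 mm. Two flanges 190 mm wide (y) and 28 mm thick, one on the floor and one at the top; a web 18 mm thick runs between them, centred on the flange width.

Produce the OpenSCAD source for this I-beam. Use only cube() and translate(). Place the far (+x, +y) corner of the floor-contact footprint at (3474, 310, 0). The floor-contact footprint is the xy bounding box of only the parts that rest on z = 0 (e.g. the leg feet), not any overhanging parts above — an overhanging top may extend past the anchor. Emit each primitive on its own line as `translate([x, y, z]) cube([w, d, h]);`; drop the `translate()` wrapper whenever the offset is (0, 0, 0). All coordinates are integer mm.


translate([427, 120, 0]) cube([3047, 190, 28]);
translate([427, 206, 28]) cube([3047, 18, 542]);
translate([427, 120, 570]) cube([3047, 190, 28]);


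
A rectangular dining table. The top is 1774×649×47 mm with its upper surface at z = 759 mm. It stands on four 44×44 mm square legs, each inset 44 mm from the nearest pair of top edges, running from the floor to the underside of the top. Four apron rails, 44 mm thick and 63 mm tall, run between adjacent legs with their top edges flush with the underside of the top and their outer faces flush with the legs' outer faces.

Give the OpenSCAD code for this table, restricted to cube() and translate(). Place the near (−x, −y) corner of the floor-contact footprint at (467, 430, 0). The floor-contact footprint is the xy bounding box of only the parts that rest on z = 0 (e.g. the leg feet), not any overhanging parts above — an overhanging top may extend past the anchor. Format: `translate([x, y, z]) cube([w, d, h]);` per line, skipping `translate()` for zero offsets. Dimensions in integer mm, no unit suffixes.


// leg_h = 759 - 47 = 712
// apron z = 712 - 63 = 649
translate([423, 386, 712]) cube([1774, 649, 47]);
translate([467, 430, 0]) cube([44, 44, 712]);
translate([2109, 430, 0]) cube([44, 44, 712]);
translate([467, 947, 0]) cube([44, 44, 712]);
translate([2109, 947, 0]) cube([44, 44, 712]);
translate([511, 430, 649]) cube([1598, 44, 63]);
translate([511, 947, 649]) cube([1598, 44, 63]);
translate([467, 474, 649]) cube([44, 473, 63]);
translate([2109, 474, 649]) cube([44, 473, 63]);


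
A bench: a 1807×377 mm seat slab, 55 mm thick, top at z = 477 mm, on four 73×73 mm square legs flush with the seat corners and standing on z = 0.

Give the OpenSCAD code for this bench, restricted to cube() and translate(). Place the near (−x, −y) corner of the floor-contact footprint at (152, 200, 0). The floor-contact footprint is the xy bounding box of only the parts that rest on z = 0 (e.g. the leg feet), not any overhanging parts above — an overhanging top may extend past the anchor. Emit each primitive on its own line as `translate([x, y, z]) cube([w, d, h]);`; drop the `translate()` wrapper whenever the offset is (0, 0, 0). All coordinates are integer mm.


translate([152, 200, 422]) cube([1807, 377, 55]);
translate([152, 200, 0]) cube([73, 73, 422]);
translate([152, 504, 0]) cube([73, 73, 422]);
translate([1886, 200, 0]) cube([73, 73, 422]);
translate([1886, 504, 0]) cube([73, 73, 422]);


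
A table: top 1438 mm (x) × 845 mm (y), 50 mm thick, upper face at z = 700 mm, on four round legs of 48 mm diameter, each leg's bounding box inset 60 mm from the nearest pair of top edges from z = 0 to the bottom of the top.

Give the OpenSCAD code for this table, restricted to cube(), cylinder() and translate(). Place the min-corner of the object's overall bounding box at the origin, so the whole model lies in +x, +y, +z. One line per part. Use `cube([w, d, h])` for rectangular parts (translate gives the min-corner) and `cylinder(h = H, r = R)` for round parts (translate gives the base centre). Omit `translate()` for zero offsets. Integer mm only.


translate([0, 0, 650]) cube([1438, 845, 50]);
translate([84, 84, 0]) cylinder(h = 650, r = 24);
translate([1354, 84, 0]) cylinder(h = 650, r = 24);
translate([84, 761, 0]) cylinder(h = 650, r = 24);
translate([1354, 761, 0]) cylinder(h = 650, r = 24);


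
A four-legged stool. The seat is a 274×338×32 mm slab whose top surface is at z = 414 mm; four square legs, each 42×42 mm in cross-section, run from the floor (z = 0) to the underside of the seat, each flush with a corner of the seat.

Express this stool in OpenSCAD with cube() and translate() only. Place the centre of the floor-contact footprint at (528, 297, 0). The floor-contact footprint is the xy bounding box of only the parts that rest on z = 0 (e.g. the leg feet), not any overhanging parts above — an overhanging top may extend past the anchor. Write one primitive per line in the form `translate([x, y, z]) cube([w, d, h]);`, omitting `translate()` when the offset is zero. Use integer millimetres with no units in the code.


translate([391, 128, 382]) cube([274, 338, 32]);
translate([391, 128, 0]) cube([42, 42, 382]);
translate([623, 128, 0]) cube([42, 42, 382]);
translate([391, 424, 0]) cube([42, 42, 382]);
translate([623, 424, 0]) cube([42, 42, 382]);


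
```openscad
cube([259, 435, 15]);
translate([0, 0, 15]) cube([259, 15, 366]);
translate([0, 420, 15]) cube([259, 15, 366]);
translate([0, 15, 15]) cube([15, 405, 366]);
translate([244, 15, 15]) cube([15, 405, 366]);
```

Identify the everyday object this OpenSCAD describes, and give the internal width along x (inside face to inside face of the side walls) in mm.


An open box. The internal width is 229 mm.

A 259×435 base slab with four walls standing on it — an open box. The base is 259 mm wide and the walls are 15 mm thick, so the internal width is 259 − 2 × 15 = 229 mm.


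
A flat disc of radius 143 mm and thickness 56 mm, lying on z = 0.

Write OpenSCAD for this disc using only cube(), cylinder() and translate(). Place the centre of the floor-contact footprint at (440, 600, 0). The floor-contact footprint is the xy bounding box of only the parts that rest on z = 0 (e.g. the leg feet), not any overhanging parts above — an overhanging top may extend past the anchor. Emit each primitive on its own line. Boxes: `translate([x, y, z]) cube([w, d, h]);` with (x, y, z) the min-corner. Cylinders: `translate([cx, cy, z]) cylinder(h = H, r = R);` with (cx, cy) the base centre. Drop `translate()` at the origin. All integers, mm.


translate([440, 600, 0]) cylinder(h = 56, r = 143);


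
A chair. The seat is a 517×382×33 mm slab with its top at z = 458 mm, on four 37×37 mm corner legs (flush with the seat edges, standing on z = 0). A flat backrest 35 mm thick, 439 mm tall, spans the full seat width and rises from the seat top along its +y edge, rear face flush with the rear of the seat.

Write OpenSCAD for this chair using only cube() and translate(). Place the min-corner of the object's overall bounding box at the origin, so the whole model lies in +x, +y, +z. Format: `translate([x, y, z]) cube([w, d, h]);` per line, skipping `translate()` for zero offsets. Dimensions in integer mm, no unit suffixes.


translate([0, 0, 425]) cube([517, 382, 33]);
cube([37, 37, 425]);
translate([480, 0, 0]) cube([37, 37, 425]);
translate([0, 345, 0]) cube([37, 37, 425]);
translate([480, 345, 0]) cube([37, 37, 425]);
translate([0, 347, 458]) cube([517, 35, 439]);


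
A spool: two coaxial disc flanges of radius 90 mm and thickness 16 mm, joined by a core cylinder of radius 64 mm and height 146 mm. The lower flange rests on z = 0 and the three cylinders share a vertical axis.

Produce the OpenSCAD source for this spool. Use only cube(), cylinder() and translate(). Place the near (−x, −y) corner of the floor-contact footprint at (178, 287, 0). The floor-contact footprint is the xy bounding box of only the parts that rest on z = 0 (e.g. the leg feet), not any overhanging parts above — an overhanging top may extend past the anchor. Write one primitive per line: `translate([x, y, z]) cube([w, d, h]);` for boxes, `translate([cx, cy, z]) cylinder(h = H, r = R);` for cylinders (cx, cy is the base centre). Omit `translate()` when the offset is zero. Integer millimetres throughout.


translate([268, 377, 0]) cylinder(h = 16, r = 90);
translate([268, 377, 16]) cylinder(h = 146, r = 64);
translate([268, 377, 162]) cylinder(h = 16, r = 90);


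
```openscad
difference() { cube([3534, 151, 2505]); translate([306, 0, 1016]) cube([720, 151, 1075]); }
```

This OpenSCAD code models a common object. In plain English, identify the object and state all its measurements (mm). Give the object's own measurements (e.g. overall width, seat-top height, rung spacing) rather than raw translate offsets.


A wall 3534 mm long (x), 151 mm thick (y), 2505 mm tall, with a rectangular window opening cut through it. The opening is 720 mm wide and 1075 mm tall; its sill is at z = 1016 mm and its near (−x) edge is 306 mm from the wall's −x end. The opening passes through the full wall thickness.


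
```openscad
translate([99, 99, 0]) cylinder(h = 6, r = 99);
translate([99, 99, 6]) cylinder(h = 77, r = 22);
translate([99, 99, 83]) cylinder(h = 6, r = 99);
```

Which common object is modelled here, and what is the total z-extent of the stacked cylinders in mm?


A spool. The overall height is 89 mm.

Three coaxial cylinders, large–small–large — a spool. Two 6 mm flanges and a 77 mm core give 6 + 77 + 6 = 89 mm.


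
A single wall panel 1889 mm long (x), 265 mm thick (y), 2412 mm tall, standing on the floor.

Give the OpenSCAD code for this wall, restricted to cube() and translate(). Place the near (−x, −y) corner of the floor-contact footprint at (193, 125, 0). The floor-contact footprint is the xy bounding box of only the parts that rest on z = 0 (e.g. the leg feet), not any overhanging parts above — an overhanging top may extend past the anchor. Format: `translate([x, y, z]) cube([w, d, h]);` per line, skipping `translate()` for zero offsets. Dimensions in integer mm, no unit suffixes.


translate([193, 125, 0]) cube([1889, 265, 2412]);


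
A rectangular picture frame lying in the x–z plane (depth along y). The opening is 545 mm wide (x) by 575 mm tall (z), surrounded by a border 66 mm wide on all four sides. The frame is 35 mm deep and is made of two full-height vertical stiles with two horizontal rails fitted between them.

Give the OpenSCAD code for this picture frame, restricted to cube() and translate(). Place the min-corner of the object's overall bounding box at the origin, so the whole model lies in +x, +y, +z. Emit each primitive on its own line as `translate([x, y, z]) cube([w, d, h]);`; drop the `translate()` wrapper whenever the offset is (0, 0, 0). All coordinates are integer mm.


cube([66, 35, 707]);
translate([611, 0, 0]) cube([66, 35, 707]);
translate([66, 0, 0]) cube([545, 35, 66]);
translate([66, 0, 641]) cube([545, 35, 66]);


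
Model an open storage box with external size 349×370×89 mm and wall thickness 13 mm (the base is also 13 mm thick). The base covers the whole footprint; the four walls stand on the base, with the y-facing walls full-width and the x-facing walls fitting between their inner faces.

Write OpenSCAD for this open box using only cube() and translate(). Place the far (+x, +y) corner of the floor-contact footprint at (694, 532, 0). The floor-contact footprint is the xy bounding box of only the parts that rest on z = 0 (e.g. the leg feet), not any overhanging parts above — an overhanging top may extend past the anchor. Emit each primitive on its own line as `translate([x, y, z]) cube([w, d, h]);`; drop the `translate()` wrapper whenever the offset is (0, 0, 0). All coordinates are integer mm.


translate([345, 162, 0]) cube([349, 370, 13]);
translate([345, 162, 13]) cube([349, 13, 76]);
translate([345, 519, 13]) cube([349, 13, 76]);
translate([345, 175, 13]) cube([13, 344, 76]);
translate([681, 175, 13]) cube([13, 344, 76]);


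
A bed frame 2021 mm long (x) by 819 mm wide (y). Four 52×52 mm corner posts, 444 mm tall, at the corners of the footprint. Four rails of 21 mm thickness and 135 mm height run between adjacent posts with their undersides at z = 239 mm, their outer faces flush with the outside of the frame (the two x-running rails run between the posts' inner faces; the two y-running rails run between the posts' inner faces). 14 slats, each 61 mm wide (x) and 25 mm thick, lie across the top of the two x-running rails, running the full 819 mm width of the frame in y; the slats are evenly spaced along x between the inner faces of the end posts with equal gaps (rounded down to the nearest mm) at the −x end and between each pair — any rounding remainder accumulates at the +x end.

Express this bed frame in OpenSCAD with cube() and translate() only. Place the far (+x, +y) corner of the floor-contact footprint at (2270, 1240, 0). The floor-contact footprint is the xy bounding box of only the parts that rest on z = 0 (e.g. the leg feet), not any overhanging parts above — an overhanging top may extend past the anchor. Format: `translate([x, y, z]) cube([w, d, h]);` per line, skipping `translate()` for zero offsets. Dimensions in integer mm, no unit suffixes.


// slat z = rail_z + rail_h = 239 + 135 = 374
// slat gap = ⌊(1917 − 14·61) / 15⌋ = 70
translate([249, 421, 0]) cube([52, 52, 444]);
translate([249, 1188, 0]) cube([52, 52, 444]);
translate([2218, 421, 0]) cube([52, 52, 444]);
translate([2218, 1188, 0]) cube([52, 52, 444]);
translate([301, 421, 239]) cube([1917, 21, 135]);
translate([301, 1219, 239]) cube([1917, 21, 135]);
translate([249, 473, 239]) cube([21, 715, 135]);
translate([2249, 473, 239]) cube([21, 715, 135]);
translate([371, 421, 374]) cube([61, 819, 25]);
translate([502, 421, 374]) cube([61, 819, 25]);
translate([633, 421, 374]) cube([61, 819, 25]);
translate([764, 421, 374]) cube([61, 819, 25]);
translate([895, 421, 374]) cube([61, 819, 25]);
translate([1026, 421, 374]) cube([61, 819, 25]);
translate([1157, 421, 374]) cube([61, 819, 25]);
translate([1288, 421, 374]) cube([61, 819, 25]);
translate([1419, 421, 374]) cube([61, 819, 25]);
translate([1550, 421, 374]) cube([61, 819, 25]);
translate([1681, 421, 374]) cube([61, 819, 25]);
translate([1812, 421, 374]) cube([61, 819, 25]);
translate([1943, 421, 374]) cube([61, 819, 25]);
translate([2074, 421, 374]) cube([61, 819, 25]);


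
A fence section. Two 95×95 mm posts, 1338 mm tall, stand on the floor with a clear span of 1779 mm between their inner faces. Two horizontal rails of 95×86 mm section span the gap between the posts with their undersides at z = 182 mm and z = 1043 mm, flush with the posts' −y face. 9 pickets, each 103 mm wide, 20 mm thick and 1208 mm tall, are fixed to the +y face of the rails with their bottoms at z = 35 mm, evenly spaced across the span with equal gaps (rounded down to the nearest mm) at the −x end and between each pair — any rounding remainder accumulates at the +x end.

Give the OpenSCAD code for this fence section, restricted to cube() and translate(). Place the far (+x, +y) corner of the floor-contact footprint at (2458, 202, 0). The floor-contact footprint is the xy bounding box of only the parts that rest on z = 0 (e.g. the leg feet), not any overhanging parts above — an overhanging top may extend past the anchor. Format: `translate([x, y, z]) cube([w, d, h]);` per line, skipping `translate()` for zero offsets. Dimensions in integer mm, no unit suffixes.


translate([489, 107, 0]) cube([95, 95, 1338]);
translate([2363, 107, 0]) cube([95, 95, 1338]);
translate([584, 107, 182]) cube([1779, 95, 86]);
translate([584, 107, 1043]) cube([1779, 95, 86]);
translate([669, 202, 35]) cube([103, 20, 1208]);
translate([857, 202, 35]) cube([103, 20, 1208]);
translate([1045, 202, 35]) cube([103, 20, 1208]);
translate([1233, 202, 35]) cube([103, 20, 1208]);
translate([1421, 202, 35]) cube([103, 20, 1208]);
translate([1609, 202, 35]) cube([103, 20, 1208]);
translate([1797, 202, 35]) cube([103, 20, 1208]);
translate([1985, 202, 35]) cube([103, 20, 1208]);
translate([2173, 202, 35]) cube([103, 20, 1208]);


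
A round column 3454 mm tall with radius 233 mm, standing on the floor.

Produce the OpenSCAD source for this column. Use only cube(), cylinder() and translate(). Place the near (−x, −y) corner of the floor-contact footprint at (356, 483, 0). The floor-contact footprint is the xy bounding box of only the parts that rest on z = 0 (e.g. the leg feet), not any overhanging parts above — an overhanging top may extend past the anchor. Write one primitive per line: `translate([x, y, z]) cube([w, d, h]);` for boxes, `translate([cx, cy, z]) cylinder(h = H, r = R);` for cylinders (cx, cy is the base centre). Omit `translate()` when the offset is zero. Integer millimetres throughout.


translate([589, 716, 0]) cylinder(h = 3454, r = 233);


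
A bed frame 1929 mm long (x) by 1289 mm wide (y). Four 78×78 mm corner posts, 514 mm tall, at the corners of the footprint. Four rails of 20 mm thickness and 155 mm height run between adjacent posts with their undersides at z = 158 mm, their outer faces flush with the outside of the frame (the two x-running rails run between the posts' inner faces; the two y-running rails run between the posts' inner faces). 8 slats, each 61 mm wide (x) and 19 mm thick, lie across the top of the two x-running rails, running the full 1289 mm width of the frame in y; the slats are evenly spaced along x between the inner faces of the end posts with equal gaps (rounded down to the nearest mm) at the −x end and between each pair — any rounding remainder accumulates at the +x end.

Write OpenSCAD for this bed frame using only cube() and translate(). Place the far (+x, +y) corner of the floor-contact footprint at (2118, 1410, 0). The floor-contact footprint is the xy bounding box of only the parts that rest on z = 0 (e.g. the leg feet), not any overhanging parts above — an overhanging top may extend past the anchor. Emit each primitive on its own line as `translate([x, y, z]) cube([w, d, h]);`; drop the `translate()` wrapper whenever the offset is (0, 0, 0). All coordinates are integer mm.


translate([189, 121, 0]) cube([78, 78, 514]);
translate([189, 1332, 0]) cube([78, 78, 514]);
translate([2040, 121, 0]) cube([78, 78, 514]);
translate([2040, 1332, 0]) cube([78, 78, 514]);
translate([267, 121, 158]) cube([1773, 20, 155]);
translate([267, 1390, 158]) cube([1773, 20, 155]);
translate([189, 199, 158]) cube([20, 1133, 155]);
translate([2098, 199, 158]) cube([20, 1133, 155]);
translate([409, 121, 313]) cube([61, 1289, 19]);
translate([612, 121, 313]) cube([61, 1289, 19]);
translate([815, 121, 313]) cube([61, 1289, 19]);
translate([1018, 121, 313]) cube([61, 1289, 19]);
translate([1221, 121, 313]) cube([61, 1289, 19]);
translate([1424, 121, 313]) cube([61, 1289, 19]);
translate([1627, 121, 313]) cube([61, 1289, 19]);
translate([1830, 121, 313]) cube([61, 1289, 19]);


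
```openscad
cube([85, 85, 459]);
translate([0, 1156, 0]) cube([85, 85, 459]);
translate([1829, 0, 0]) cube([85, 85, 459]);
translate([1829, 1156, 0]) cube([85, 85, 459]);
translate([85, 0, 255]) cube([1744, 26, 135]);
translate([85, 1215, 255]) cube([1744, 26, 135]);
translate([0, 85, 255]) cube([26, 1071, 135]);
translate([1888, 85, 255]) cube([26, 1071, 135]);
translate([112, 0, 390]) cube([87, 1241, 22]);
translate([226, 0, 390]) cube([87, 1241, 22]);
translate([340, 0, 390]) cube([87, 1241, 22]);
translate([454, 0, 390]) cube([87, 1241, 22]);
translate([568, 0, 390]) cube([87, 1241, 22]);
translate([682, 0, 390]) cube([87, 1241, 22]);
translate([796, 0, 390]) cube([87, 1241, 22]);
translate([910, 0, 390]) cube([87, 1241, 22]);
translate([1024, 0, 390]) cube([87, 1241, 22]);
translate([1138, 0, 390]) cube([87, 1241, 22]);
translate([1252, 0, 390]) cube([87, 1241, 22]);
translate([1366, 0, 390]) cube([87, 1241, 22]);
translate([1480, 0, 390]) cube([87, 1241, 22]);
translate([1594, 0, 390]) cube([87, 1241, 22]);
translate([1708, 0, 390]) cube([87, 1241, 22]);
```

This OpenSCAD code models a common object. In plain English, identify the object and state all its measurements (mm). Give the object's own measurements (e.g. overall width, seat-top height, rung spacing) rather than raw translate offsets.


A bed frame 1914 mm long (x) by 1241 mm wide (y). Four 85×85 mm corner posts, 459 mm tall, at the corners of the footprint. Four rails of 26 mm thickness and 135 mm height run between adjacent posts with their undersides at z = 255 mm, their outer faces flush with the outside of the frame (the two x-running rails run between the posts' inner faces; the two y-running rails run between the posts' inner faces). 15 slats, each 87 mm wide (x) and 22 mm thick, lie across the top of the two x-running rails, running the full 1241 mm width of the frame in y; along x they sit between the end posts with a 27 mm gap after the −x posts and between neighbouring slats, leaving 34 mm before the +x posts.


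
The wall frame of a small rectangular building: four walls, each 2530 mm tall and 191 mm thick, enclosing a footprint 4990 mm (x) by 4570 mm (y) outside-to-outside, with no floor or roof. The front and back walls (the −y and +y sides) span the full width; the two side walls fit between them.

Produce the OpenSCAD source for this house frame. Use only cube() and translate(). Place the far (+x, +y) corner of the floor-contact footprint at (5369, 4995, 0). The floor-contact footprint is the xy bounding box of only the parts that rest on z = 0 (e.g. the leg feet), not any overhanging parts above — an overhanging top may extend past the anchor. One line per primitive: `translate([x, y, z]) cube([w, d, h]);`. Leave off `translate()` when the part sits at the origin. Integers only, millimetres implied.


translate([379, 425, 0]) cube([4990, 191, 2530]);
translate([379, 4804, 0]) cube([4990, 191, 2530]);
translate([379, 616, 0]) cube([191, 4188, 2530]);
translate([5178, 616, 0]) cube([191, 4188, 2530]);
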